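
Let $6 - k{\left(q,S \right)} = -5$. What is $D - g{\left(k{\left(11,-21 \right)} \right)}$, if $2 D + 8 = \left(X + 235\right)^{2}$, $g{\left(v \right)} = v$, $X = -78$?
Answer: $\frac{24619}{2} \approx 12310.0$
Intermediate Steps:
$k{\left(q,S \right)} = 11$ ($k{\left(q,S \right)} = 6 - -5 = 6 + 5 = 11$)
$D = \frac{24641}{2}$ ($D = -4 + \frac{\left(-78 + 235\right)^{2}}{2} = -4 + \frac{157^{2}}{2} = -4 + \frac{1}{2} \cdot 24649 = -4 + \frac{24649}{2} = \frac{24641}{2} \approx 12321.0$)
$D - g{\left(k{\left(11,-21 \right)} \right)} = \frac{24641}{2} - 11 = \frac{24619}{2}$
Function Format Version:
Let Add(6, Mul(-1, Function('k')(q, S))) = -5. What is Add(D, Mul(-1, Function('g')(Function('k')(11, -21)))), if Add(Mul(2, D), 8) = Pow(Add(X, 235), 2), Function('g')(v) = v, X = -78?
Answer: Rational(24619, 2) ≈ 12310.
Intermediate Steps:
Function('k')(q, S) = 11 (Function('k')(q, S) = Add(6, Mul(-1, -5)) = Add(6, 5) = 11)
D = Rational(24641, 2) (D = Add(-4, Mul(Rational(1, 2), Pow(Add(-78, 235), 2))) = Add(-4, Mul(Rational(1, 2), Pow(157, 2))) = Add(-4, Mul(Rational(1, 2), 24649)) = Add(-4, Rational(24649, 2)) = Rational(24641, 2) ≈ 12321.)
Add(D, Mul(-1, Function('g')(Function('k')(11, -21)))) = Add(Rational(24641, 2), Mul(-1, 11)) = Add(Rational(24641, 2), -11) = Rational(24619, 2)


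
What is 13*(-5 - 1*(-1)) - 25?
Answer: -77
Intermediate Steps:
13*(-5 - 1*(-1)) - 25 = 13*(-5 + 1) - 25 = 13*(-4) - 25 = -52 - 25 = -77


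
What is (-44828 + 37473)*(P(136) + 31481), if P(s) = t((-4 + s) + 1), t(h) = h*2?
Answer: -233499185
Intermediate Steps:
t(h) = 2*h
P(s) = -6 + 2*s (P(s) = 2*((-4 + s) + 1) = 2*(-3 + s) = -6 + 2*s)
(-44828 + 37473)*(P(136) + 31481) = (-44828 + 37473)*((-6 + 2*136) + 31481) = -7355*((-6 + 272) + 31481) = -7355*(266 + 31481) = -7355*31747 = -233499185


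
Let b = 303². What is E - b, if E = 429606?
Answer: 337797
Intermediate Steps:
b = 91809
E - b = 429606 - 1*91809 = 429606 - 91809 = 337797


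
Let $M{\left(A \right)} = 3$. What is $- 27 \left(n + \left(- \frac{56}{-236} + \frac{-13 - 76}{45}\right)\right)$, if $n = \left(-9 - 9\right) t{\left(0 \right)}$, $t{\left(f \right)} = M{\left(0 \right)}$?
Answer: $\frac{443973}{295} \approx 1505.0$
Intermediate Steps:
$t{\left(f \right)} = 3$
$n = -54$ ($n = \left(-9 - 9\right) 3 = \left(-18\right) 3 = -54$)
$- 27 \left(n + \left(- \frac{56}{-236} + \frac{-13 - 76}{45}\right)\right) = - 27 \left(-54 + \left(- \frac{56}{-236} + \frac{-13 - 76}{45}\right)\right) = - 27 \left(-54 + \left(\left(-56\right) \left(- \frac{1}{236}\right) + \left(-13 - 76\right) \frac{1}{45}\right)\right) = - 27 \left(-54 + \left(\frac{14}{59} - \frac{89}{45}\right)\right) = - 27 \left(-54 - \frac{4621}{2655}\right) = \left(-27\right) \left(- \frac{147991}{2655}\right) = \frac{443973}{295}$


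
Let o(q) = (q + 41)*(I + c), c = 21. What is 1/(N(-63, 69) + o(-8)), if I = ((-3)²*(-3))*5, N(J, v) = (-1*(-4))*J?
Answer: -1/4014 ≈ -0.00024913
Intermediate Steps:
N(J, v) = 4*J
I = -135 (I = (9*(-3))*5 = -27*5 = -135)
o(q) = -4674 - 114*q (o(q) = (q + 41)*(-135 + 21) = (41 + q)*(-114) = -4674 - 114*q)
1/(N(-63, 69) + o(-8)) = 1/(4*(-63) + (-4674 - 114*(-8))) = 1/(-252 + (-4674 + 912)) = 1/(-252 - 3762) = 1/(-4014) = -1/4014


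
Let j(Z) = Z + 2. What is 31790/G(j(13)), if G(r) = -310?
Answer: -3179/31 ≈ -102.55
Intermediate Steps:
j(Z) = 2 + Z
31790/G(j(13)) = 31790/(-310) = 31790*(-1/310) = -3179/31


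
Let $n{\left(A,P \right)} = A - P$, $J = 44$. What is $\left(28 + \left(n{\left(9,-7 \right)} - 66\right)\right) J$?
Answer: $-968$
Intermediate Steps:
$\left(28 + \left(n{\left(9,-7 \right)} - 66\right)\right) J = \left(28 + \left(\left(9 - -7\right) - 66\right)\right) 44 = \left(28 + \left(\left(9 + 7\right) - 66\right)\right) 44 = \left(28 + \left(16 - 66\right)\right) 44 = \left(28 - 50\right) 44 = \left(-22\right) 44 = -968$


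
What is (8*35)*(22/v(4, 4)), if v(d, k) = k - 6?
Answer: -3080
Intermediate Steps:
v(d, k) = -6 + k
(8*35)*(22/v(4, 4)) = (8*35)*(22/(-6 + 4)) = 280*(22/(-2)) = 280*(22*(-½)) = 280*(-11) = -3080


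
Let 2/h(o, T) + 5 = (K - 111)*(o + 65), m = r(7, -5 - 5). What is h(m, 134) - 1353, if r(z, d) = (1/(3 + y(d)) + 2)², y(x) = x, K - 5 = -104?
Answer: -136186229/100655 ≈ -1353.0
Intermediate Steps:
K = -99 (K = 5 - 104 = -99)
r(z, d) = (2 + 1/(3 + d))² (r(z, d) = (1/(3 + d) + 2)² = (2 + 1/(3 + d))²)
m = 169/49 (m = (7 + 2*(-5 - 5))²/(3 + (-5 - 5))² = (7 + 2*(-10))²/(3 - 10)² = (7 - 20)²/(-7)² = (1/49)*(-13)² = (1/49)*169 = 169/49 ≈ 3.4490)
h(o, T) = 2/(-13655 - 210*o) (h(o, T) = 2/(-5 + (-99 - 111)*(o + 65)) = 2/(-5 - 210*(65 + o)) = 2/(-5 + (-13650 - 210*o)) = 2/(-13655 - 210*o))
h(m, 134) - 1353 = -2/(13655 + 210*(169/49)) - 1353 = -2/(13655 + 5070/7) - 1353 = -2/100655/7 - 1353 = -2*7/100655 - 1353 = -14/100655 - 1353 = -136186229/100655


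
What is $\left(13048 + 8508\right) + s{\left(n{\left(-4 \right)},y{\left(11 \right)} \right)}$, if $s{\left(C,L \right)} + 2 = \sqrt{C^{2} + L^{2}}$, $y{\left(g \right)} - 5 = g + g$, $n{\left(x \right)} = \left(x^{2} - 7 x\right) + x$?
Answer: $21554 + \sqrt{2329} \approx 21602.0$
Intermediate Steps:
$n{\left(x \right)} = x^{2} - 6 x$
$y{\left(g \right)} = 5 + 2 g$ ($y{\left(g \right)} = 5 + \left(g + g\right) = 5 + 2 g$)
$s{\left(C,L \right)} = -2 + \sqrt{C^{2} + L^{2}}$
$\left(13048 + 8508\right) + s{\left(n{\left(-4 \right)},y{\left(11 \right)} \right)} = \left(13048 + 8508\right) - \left(2 - \sqrt{\left(- 4 \left(-6 - 4\right)\right)^{2} + \left(5 + 2 \cdot 11\right)^{2}}\right) = 21556 - \left(2 - \sqrt{\left(\left(-4\right) \left(-10\right)\right)^{2} + \left(5 + 22\right)^{2}}\right) = 21556 - \left(2 - \sqrt{40^{2} + 27^{2}}\right) = 21556 - \left(2 - \sqrt{1600 + 729}\right) = 21556 - \left(2 - \sqrt{2329}\right) = 21554 + \sqrt{2329}$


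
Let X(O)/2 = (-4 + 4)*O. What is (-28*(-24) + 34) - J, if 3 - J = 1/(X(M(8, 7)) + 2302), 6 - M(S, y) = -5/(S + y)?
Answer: 1618307/2302 ≈ 703.00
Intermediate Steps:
M(S, y) = 6 + 5/(S + y) (M(S, y) = 6 - (-5)/(S + y) = 6 + 5/(S + y))
X(O) = 0 (X(O) = 2*((-4 + 4)*O) = 2*(0*O) = 2*0 = 0)
J = 6905/2302 (J = 3 - 1/(0 + 2302) = 3 - 1/2302 = 6905/2302 ≈ 2.9996)
(-28*(-24) + 34) - J = (-28*(-24) + 34) - 1*6905/2302 = (672 + 34) - 6905/2302 = 706 - 6905/2302 = 1618307/2302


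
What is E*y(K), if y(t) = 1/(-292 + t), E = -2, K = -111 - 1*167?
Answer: 1/285 ≈ 0.0035088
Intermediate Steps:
K = -278 (K = -111 - 167 = -278)
E*y(K) = -2/(-292 - 278) = -2/(-570) = -2*(-1/570) = 1/285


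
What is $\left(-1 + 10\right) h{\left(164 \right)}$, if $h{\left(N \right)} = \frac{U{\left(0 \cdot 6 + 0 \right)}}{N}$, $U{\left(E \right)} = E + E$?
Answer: $0$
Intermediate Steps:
$U{\left(E \right)} = 2 E$
$h{\left(N \right)} = 0$ ($h{\left(N \right)} = \frac{2 \left(0 \cdot 6 + 0\right)}{N} = \frac{2 \left(0 + 0\right)}{N} = \frac{2 \cdot 0}{N} = \frac{0}{N} = 0$)
$\left(-1 + 10\right) h{\left(164 \right)} = \left(-1 + 10\right) 0 = 9 \cdot 0 = 0$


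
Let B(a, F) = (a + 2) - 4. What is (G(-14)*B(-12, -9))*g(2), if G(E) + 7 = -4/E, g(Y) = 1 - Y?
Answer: -94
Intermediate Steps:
B(a, F) = -2 + a (B(a, F) = (2 + a) - 4 = -2 + a)
G(E) = -7 - 4/E
(G(-14)*B(-12, -9))*g(2) = ((-7 - 4/(-14))*(-2 - 12))*(1 - 1*2) = ((-7 - 4*(-1/14))*(-14))*(1 - 2) = ((-7 + 2/7)*(-14))*(-1) = -47/7*(-14)*(-1) = 94*(-1) = -94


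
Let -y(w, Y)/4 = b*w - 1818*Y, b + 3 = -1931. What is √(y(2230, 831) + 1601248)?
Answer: 2*√6223890 ≈ 4989.5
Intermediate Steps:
b = -1934 (b = -3 - 1931 = -1934)
y(w, Y) = 7272*Y + 7736*w (y(w, Y) = -4*(-1934*w - 1818*Y) = 7272*Y + 7736*w)
√(y(2230, 831) + 1601248) = √((7272*831 + 7736*2230) + 1601248) = √((6043032 + 17251280) + 1601248) = √(23294312 + 1601248) = √24895560 = 2*√6223890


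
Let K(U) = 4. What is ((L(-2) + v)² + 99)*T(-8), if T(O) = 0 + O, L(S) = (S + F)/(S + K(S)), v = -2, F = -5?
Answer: -1034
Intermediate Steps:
L(S) = (-5 + S)/(4 + S) (L(S) = (S - 5)/(S + 4) = (-5 + S)/(4 + S))
T(O) = O
((L(-2) + v)² + 99)*T(-8) = (((-5 - 2)/(4 - 2) - 2)² + 99)*(-8) = ((-7/2 - 2)² + 99)*(-8) = ((-11/2)² + 99)*(-8) = (121/4 + 99)*(-8) = (517/4)*(-8) = -1034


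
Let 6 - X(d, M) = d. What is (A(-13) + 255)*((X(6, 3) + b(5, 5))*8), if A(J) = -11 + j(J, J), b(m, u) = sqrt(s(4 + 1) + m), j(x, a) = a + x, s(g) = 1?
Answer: 1744*sqrt(6) ≈ 4271.9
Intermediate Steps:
b(m, u) = sqrt(1 + m)
X(d, M) = 6 - d
A(J) = -11 + 2*J (A(J) = -11 + (J + J) = -11 + 2*J)
(A(-13) + 255)*((X(6, 3) + b(5, 5))*8) = ((-11 + 2*(-13)) + 255)*(((6 - 1*6) + sqrt(1 + 5))*8) = ((-11 - 26) + 255)*(((6 - 6) + sqrt(6))*8) = (-37 + 255)*((0 + sqrt(6))*8) = 218*(sqrt(6)*8) = 218*(8*sqrt(6)) = 1744*sqrt(6)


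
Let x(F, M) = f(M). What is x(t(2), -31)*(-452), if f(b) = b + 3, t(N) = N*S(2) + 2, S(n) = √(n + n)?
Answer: 12656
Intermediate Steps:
S(n) = √2*√n (S(n) = √(2*n) = √2*√n)
t(N) = 2 + 2*N (t(N) = N*(√2*√2) + 2 = N*2 + 2 = 2*N + 2 = 2 + 2*N)
f(b) = 3 + b
x(F, M) = 3 + M
x(t(2), -31)*(-452) = (3 - 31)*(-452) = -28*(-452) = 12656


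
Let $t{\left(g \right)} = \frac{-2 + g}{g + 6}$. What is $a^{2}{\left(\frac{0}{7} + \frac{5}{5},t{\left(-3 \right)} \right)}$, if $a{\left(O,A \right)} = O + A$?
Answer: $\frac{4}{9} \approx 0.44444$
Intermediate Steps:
$t{\left(g \right)} = \frac{-2 + g}{6 + g}$
$a{\left(O,A \right)} = A + O$
$a^{2}{\left(\frac{0}{7} + \frac{5}{5},t{\left(-3 \right)} \right)} = \left(\frac{-2 - 3}{6 - 3} + \left(\frac{0}{7} + \frac{5}{5}\right)\right)^{2} = \left(\frac{1}{3} \left(-5\right) + \left(0 \cdot \frac{1}{7} + 5 \cdot \frac{1}{5}\right)\right)^{2} = \left(\frac{1}{3} \left(-5\right) + \left(0 + 1\right)\right)^{2} = \left(- \frac{5}{3} + 1\right)^{2} = \left(- \frac{2}{3}\right)^{2} = \frac{4}{9}$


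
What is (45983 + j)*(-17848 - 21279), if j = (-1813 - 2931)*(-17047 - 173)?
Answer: -3198149540201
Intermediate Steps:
j = 81691680 (j = -4744*(-17220) = 81691680)
(45983 + j)*(-17848 - 21279) = (45983 + 81691680)*(-17848 - 21279) = 81737663*(-39127) = -3198149540201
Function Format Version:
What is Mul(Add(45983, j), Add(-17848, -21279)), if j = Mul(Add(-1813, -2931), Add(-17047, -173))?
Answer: -3198149540201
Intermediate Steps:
j = 81691680 (j = Mul(-4744, -17220) = 81691680)
Mul(Add(45983, j), Add(-17848, -21279)) = Mul(Add(45983, 81691680), Add(-17848, -21279)) = Mul(81737663, -39127) = -3198149540201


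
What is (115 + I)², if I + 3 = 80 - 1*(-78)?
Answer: 72900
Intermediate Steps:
I = 155 (I = -3 + (80 - 1*(-78)) = -3 + (80 + 78) = -3 + 158 = 155)
(115 + I)² = (115 + 155)² = 270² = 72900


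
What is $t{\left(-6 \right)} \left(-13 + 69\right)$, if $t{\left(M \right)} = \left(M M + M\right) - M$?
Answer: $2016$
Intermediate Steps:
$t{\left(M \right)} = M^{2}$ ($t{\left(M \right)} = \left(M^{2} + M\right) - M = \left(M + M^{2}\right) - M = M^{2}$)
$t{\left(-6 \right)} \left(-13 + 69\right) = \left(-6\right)^{2} \left(-13 + 69\right) = 36 \cdot 56 = 2016$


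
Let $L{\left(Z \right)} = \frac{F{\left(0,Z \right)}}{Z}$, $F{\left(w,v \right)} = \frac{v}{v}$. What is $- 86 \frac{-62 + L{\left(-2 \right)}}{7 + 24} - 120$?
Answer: $\frac{1655}{31} \approx 53.387$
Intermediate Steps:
$F{\left(w,v \right)} = 1$
$L{\left(Z \right)} = \frac{1}{Z}$ ($L{\left(Z \right)} = 1 \frac{1}{Z} = \frac{1}{Z}$)
$- 86 \frac{-62 + L{\left(-2 \right)}}{7 + 24} - 120 = - 86 \frac{-62 + \frac{1}{-2}}{7 + 24} - 120 = - 86 \frac{-62 - \frac{1}{2}}{31} - 120 = - 86 \left(\left(- \frac{125}{2}\right) \frac{1}{31}\right) - 120 = \left(-86\right) \left(- \frac{125}{62}\right) - 120 = \frac{5375}{31} - 120 = \frac{1655}{31}$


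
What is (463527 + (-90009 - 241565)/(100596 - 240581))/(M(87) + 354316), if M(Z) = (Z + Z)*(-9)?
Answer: 64887158669/49379708750 ≈ 1.3140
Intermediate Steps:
M(Z) = -18*Z (M(Z) = (2*Z)*(-9) = -18*Z)
(463527 + (-90009 - 241565)/(100596 - 240581))/(M(87) + 354316) = (463527 + (-90009 - 241565)/(100596 - 240581))/(-18*87 + 354316) = (463527 - 331574/(-139985))/(-1566 + 354316) = (463527 - 331574*(-1/139985))/352750 = (463527 + 331574/139985)*(1/352750) = (64887158669/139985)*(1/352750) = 64887158669/49379708750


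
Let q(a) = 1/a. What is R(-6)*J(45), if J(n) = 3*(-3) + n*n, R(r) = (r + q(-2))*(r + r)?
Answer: 157248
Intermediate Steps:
q(a) = 1/a
R(r) = 2*r*(-½ + r) (R(r) = (r + 1/(-2))*(r + r) = (r - ½)*(2*r) = (-½ + r)*(2*r) = 2*r*(-½ + r))
J(n) = -9 + n²
R(-6)*J(45) = (-6*(-1 + 2*(-6)))*(-9 + 45²) = (-6*(-1 - 12))*(-9 + 2025) = -6*(-13)*2016 = 78*2016 = 157248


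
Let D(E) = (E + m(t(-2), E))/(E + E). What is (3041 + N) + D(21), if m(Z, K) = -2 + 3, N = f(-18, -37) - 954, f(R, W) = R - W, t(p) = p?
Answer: 44237/21 ≈ 2106.5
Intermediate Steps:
N = -935 (N = (-18 - 1*(-37)) - 954 = (-18 + 37) - 954 = 19 - 954 = -935)
m(Z, K) = 1
D(E) = (1 + E)/(2*E) (D(E) = (E + 1)/(E + E) = (1 + E)/((2*E)) = (1 + E)*(1/(2*E)) = (1 + E)/(2*E))
(3041 + N) + D(21) = (3041 - 935) + (½)*(1 + 21)/21 = 2106 + (½)*(1/21)*22 = 2106 + 11/21 = 44237/21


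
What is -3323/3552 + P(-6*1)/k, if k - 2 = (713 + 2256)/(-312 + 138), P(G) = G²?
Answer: -30959311/9309792 ≈ -3.3255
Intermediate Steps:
k = -2621/174 (k = 2 + (713 + 2256)/(-312 + 138) = 2 + 2969/(-174) = 2 + 2969*(-1/174) = 2 - 2969/174 = -2621/174 ≈ -15.063)
-3323/3552 + P(-6*1)/k = -3323/3552 + (-6*1)²/(-2621/174) = -3323*1/3552 + (-6)²*(-174/2621) = -3323/3552 + 36*(-174/2621) = -3323/3552 - 6264/2621 = -30959311/9309792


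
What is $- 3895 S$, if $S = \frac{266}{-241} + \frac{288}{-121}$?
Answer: $\frac{395708630}{29161} \approx 13570.0$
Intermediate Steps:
$S = - \frac{101594}{29161}$ ($S = 266 \left(- \frac{1}{241}\right) + 288 \left(- \frac{1}{121}\right) = - \frac{266}{241} - \frac{288}{121} = - \frac{101594}{29161} \approx -3.4839$)
$- 3895 S = \left(-3895\right) \left(- \frac{101594}{29161}\right) = \frac{395708630}{29161}$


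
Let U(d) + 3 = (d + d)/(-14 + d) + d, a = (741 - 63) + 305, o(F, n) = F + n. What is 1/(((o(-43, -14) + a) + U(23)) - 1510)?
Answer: -9/5030 ≈ -0.0017893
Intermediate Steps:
a = 983 (a = 678 + 305 = 983)
U(d) = -3 + d + 2*d/(-14 + d) (U(d) = -3 + ((d + d)/(-14 + d) + d) = -3 + ((2*d)/(-14 + d) + d) = -3 + (2*d/(-14 + d) + d) = -3 + (d + 2*d/(-14 + d)) = -3 + d + 2*d/(-14 + d))
1/(((o(-43, -14) + a) + U(23)) - 1510) = 1/((((-43 - 14) + 983) + (42 + 23² - 15*23)/(-14 + 23)) - 1510) = 1/(((-57 + 983) + (42 + 529 - 345)/9) - 1510) = 1/((926 + (⅑)*226) - 1510) = 1/((926 + 226/9) - 1510) = 1/(8560/9 - 1510) = 1/(-5030/9) = -9/5030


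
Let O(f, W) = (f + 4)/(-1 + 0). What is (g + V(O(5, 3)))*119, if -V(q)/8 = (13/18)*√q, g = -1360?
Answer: -161840 - 6188*I/3 ≈ -1.6184e+5 - 2062.7*I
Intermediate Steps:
O(f, W) = -4 - f (O(f, W) = (4 + f)/(-1) = (4 + f)*(-1) = -4 - f)
V(q) = -52*√q/9 (V(q) = -8*13/18*√q = -8*13*(1/18)*√q = -52*√q/9)
(g + V(O(5, 3)))*119 = (-1360 - 52*√(-4 - 1*5)/9)*119 = (-1360 - 52*√(-4 - 5)/9)*119 = (-1360 - 52*I/3)*119 = -161840 - 6188*I/3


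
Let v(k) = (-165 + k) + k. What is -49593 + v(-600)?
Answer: -50958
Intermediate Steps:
v(k) = -165 + 2*k
-49593 + v(-600) = -49593 + (-165 + 2*(-600)) = -49593 + (-165 - 1200) = -49593 - 1365 = -50958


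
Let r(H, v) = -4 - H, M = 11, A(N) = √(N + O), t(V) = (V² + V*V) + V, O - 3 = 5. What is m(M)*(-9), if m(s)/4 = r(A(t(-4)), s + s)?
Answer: 360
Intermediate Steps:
O = 8 (O = 3 + 5 = 8)
t(V) = V + 2*V² (t(V) = (V² + V²) + V = 2*V² + V = V + 2*V²)
A(N) = √(8 + N) (A(N) = √(N + 8) = √(8 + N))
m(s) = -40 (m(s) = 4*(-4 - √(8 - 4*(1 + 2*(-4)))) = 4*(-4 - √(8 - 4*(1 - 8))) = 4*(-4 - √(8 - 4*(-7))) = 4*(-4 - √(8 + 28)) = 4*(-4 - √36) = 4*(-4 - 1*6) = 4*(-4 - 6) = 4*(-10) = -40)
m(M)*(-9) = -40*(-9) = 360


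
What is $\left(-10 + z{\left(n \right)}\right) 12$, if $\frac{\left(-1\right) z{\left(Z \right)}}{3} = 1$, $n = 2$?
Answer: $-156$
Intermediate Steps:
$z{\left(Z \right)} = -3$ ($z{\left(Z \right)} = \left(-3\right) 1 = -3$)
$\left(-10 + z{\left(n \right)}\right) 12 = \left(-10 - 3\right) 12 = \left(-13\right) 12 = -156$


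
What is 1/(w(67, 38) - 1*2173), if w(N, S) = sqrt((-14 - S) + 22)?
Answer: -2173/4721959 - I*sqrt(30)/4721959 ≈ -0.00046019 - 1.1599e-6*I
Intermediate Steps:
w(N, S) = sqrt(8 - S)
1/(w(67, 38) - 1*2173) = 1/(sqrt(8 - 1*38) - 1*2173) = 1/(sqrt(8 - 38) - 2173) = 1/(sqrt(-30) - 2173) = 1/(I*sqrt(30) - 2173) = 1/(-2173 + I*sqrt(30))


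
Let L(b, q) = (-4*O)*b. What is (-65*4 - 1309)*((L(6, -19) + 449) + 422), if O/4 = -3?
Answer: -1818471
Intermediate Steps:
O = -12 (O = 4*(-3) = -12)
L(b, q) = 48*b (L(b, q) = (-4*(-12))*b = 48*b)
(-65*4 - 1309)*((L(6, -19) + 449) + 422) = (-65*4 - 1309)*((48*6 + 449) + 422) = (-260 - 1309)*((288 + 449) + 422) = -1569*(737 + 422) = -1569*1159 = -1818471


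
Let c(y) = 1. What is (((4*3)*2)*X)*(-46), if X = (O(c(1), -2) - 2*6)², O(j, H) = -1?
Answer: -186576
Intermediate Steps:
X = 169 (X = (-1 - 2*6)² = (-1 - 12)² = (-13)² = 169)
(((4*3)*2)*X)*(-46) = (((4*3)*2)*169)*(-46) = ((12*2)*169)*(-46) = (24*169)*(-46) = 4056*(-46) = -186576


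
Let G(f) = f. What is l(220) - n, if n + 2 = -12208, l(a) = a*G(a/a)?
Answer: 12430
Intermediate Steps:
l(a) = a (l(a) = a*(a/a) = a*1 = a)
n = -12210 (n = -2 - 12208 = -12210)
l(220) - n = 220 - 1*(-12210) = 220 + 12210 = 12430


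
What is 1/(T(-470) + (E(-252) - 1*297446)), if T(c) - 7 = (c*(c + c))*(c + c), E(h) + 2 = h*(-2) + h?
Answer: -1/415589189 ≈ -2.4062e-9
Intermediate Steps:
E(h) = -2 - h (E(h) = -2 + (h*(-2) + h) = -2 + (-2*h + h) = -2 - h)
T(c) = 7 + 4*c³ (T(c) = 7 + (c*(c + c))*(c + c) = 7 + (c*(2*c))*(2*c) = 7 + (2*c²)*(2*c) = 7 + 4*c³)
1/(T(-470) + (E(-252) - 1*297446)) = 1/((7 + 4*(-470)³) + ((-2 - 1*(-252)) - 1*297446)) = 1/((7 + 4*(-103823000)) + ((-2 + 252) - 297446)) = 1/((7 - 415292000) + (250 - 297446)) = 1/(-415291993 - 297196) = 1/(-415589189) = -1/415589189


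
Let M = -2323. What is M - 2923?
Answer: -5246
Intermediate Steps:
M - 2923 = -2323 - 2923 = -5246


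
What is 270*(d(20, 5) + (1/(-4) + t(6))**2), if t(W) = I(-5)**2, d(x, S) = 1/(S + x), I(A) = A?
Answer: 6616107/40 ≈ 1.6540e+5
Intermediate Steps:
t(W) = 25 (t(W) = (-5)**2 = 25)
270*(d(20, 5) + (1/(-4) + t(6))**2) = 270*(1/(5 + 20) + (1/(-4) + 25)**2) = 270*(1/25 + (-1/4 + 25)**2) = 270*(1/25 + (99/4)**2) = 270*(1/25 + 9801/16) = 270*(245041/400) = 6616107/40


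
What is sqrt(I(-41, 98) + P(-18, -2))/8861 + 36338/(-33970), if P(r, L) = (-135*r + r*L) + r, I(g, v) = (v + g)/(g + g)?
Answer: -18169/16985 + sqrt(16455678)/726602 ≈ -1.0641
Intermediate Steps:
I(g, v) = (g + v)/(2*g) (I(g, v) = (g + v)/((2*g)) = (g + v)*(1/(2*g)) = (g + v)/(2*g))
P(r, L) = -134*r + L*r (P(r, L) = (-135*r + L*r) + r = -134*r + L*r)
sqrt(I(-41, 98) + P(-18, -2))/8861 + 36338/(-33970) = sqrt((1/2)*(-41 + 98)/(-41) - 18*(-134 - 2))/8861 + 36338/(-33970) = sqrt((1/2)*(-1/41)*57 - 18*(-136))*(1/8861) + 36338*(-1/33970) = sqrt(-57/82 + 2448)*(1/8861) - 18169/16985 = sqrt(200679/82)*(1/8861) - 18169/16985 = (sqrt(16455678)/82)*(1/8861) - 18169/16985 = sqrt(16455678)/726602 - 18169/16985 = -18169/16985 + sqrt(16455678)/726602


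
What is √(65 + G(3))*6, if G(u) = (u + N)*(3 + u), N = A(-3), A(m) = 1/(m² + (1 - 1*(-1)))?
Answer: 6*√10109/11 ≈ 54.842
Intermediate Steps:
A(m) = 1/(2 + m²) (A(m) = 1/(m² + (1 + 1)) = 1/(m² + 2) = 1/(2 + m²))
N = 1/11 (N = 1/(2 + (-3)²) = 1/(2 + 9) = 1/11 ≈ 0.090909)
G(u) = (3 + u)*(1/11 + u) (G(u) = (u + 1/11)*(3 + u) = (1/11 + u)*(3 + u) = (3 + u)*(1/11 + u))
√(65 + G(3))*6 = √(65 + (3/11 + 3² + (34/11)*3))*6 = √(65 + (3/11 + 9 + 102/11))*6 = √(65 + 204/11)*6 = √(919/11)*6 = (√10109/11)*6 = 6*√10109/11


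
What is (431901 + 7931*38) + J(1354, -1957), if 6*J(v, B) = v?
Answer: 2200514/3 ≈ 7.3351e+5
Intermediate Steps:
J(v, B) = v/6
(431901 + 7931*38) + J(1354, -1957) = (431901 + 7931*38) + (1/6)*1354 = (431901 + 301378) + 677/3 = 733279 + 677/3 = 2200514/3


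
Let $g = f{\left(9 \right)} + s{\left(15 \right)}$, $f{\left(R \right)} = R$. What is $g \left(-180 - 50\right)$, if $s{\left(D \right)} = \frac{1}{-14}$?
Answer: $- \frac{14375}{7} \approx -2053.6$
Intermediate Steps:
$s{\left(D \right)} = - \frac{1}{14}$
$g = \frac{125}{14}$ ($g = 9 - \frac{1}{14} = \frac{125}{14} \approx 8.9286$)
$g \left(-180 - 50\right) = \frac{125 \left(-180 - 50\right)}{14} = \frac{125}{14} \left(-230\right) = - \frac{14375}{7}$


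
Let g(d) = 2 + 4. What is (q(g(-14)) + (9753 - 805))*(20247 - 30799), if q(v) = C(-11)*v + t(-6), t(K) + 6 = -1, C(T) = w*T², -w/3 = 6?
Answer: 43548104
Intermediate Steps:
w = -18 (w = -3*6 = -18)
C(T) = -18*T²
t(K) = -7 (t(K) = -6 - 1 = -7)
g(d) = 6
q(v) = -7 - 2178*v (q(v) = (-18*(-11)²)*v - 7 = (-18*121)*v - 7 = -2178*v - 7 = -7 - 2178*v)
(q(g(-14)) + (9753 - 805))*(20247 - 30799) = ((-7 - 2178*6) + (9753 - 805))*(20247 - 30799) = ((-7 - 13068) + 8948)*(-10552) = (-13075 + 8948)*(-10552) = -4127*(-10552) = 43548104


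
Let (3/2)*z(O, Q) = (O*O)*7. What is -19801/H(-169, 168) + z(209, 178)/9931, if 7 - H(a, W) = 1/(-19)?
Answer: -11126747111/3992262 ≈ -2787.1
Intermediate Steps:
z(O, Q) = 14*O²/3 (z(O, Q) = 2*((O*O)*7)/3 = 2*(O²*7)/3 = 2*(7*O²)/3 = 14*O²/3)
H(a, W) = 134/19 (H(a, W) = 7 - 1/(-19) = 7 - 1*(-1/19) = 7 + 1/19 = 134/19)
-19801/H(-169, 168) + z(209, 178)/9931 = -19801/134/19 + ((14/3)*209²)/9931 = -19801*19/134 + ((14/3)*43681)*(1/9931) = -376219/134 + (611534/3)*(1/9931) = -376219/134 + 611534/29793 = -11126747111/3992262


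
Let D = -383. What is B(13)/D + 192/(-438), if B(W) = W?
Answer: -13205/27959 ≈ -0.47230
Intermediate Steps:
B(13)/D + 192/(-438) = 13/(-383) + 192/(-438) = 13*(-1/383) + 192*(-1/438) = -13/383 - 32/73 = -13205/27959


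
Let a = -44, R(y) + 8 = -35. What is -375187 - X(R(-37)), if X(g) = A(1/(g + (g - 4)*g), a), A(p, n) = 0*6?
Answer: -375187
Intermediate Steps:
R(y) = -43 (R(y) = -8 - 35 = -43)
A(p, n) = 0
X(g) = 0
-375187 - X(R(-37)) = -375187 - 1*0 = -375187 + 0 = -375187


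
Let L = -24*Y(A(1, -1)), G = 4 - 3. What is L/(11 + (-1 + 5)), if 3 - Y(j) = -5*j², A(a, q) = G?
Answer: -64/5 ≈ -12.800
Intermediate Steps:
G = 1
A(a, q) = 1
Y(j) = 3 + 5*j² (Y(j) = 3 - (-5)*j² = 3 + 5*j²)
L = -192 (L = -24*(3 + 5*1²) = -24*(3 + 5*1) = -24*(3 + 5) = -24*8 = -192)
L/(11 + (-1 + 5)) = -192/(11 + (-1 + 5)) = -192/(11 + 4) = -192/15 = -192*1/15 = -64/5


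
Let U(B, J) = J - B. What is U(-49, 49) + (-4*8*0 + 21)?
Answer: 119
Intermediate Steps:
U(-49, 49) + (-4*8*0 + 21) = (49 - 1*(-49)) + (-4*8*0 + 21) = (49 + 49) + (-32*0 + 21) = 98 + (0 + 21) = 98 + 21 = 119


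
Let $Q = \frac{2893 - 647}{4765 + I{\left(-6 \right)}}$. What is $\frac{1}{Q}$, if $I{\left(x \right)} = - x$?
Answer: $\frac{4771}{2246} \approx 2.1242$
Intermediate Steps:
$Q = \frac{2246}{4771}$ ($Q = \frac{2893 - 647}{4765 - -6} = \frac{2246}{4765 + 6} = \frac{2246}{4771} \approx 0.47076$)
$\frac{1}{Q} = \frac{1}{\frac{2246}{4771}} = \frac{4771}{2246}$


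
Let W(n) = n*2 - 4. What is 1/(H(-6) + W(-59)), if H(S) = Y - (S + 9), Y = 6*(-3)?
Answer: -1/143 ≈ -0.0069930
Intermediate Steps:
Y = -18
W(n) = -4 + 2*n (W(n) = 2*n - 4 = -4 + 2*n)
H(S) = -27 - S (H(S) = -18 - (S + 9) = -18 - (9 + S) = -18 + (-9 - S) = -27 - S)
1/(H(-6) + W(-59)) = 1/((-27 - 1*(-6)) + (-4 + 2*(-59))) = 1/((-27 + 6) + (-4 - 118)) = 1/(-21 - 122) = 1/(-143) = -1/143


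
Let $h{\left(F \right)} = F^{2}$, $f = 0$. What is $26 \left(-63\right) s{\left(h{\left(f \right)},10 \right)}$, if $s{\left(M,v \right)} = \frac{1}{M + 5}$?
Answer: $- \frac{1638}{5} \approx -327.6$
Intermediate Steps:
$s{\left(M,v \right)} = \frac{1}{5 + M}$
$26 \left(-63\right) s{\left(h{\left(f \right)},10 \right)} = \frac{26 \left(-63\right)}{5 + 0^{2}} = - \frac{1638}{5 + 0} = - \frac{1638}{5}$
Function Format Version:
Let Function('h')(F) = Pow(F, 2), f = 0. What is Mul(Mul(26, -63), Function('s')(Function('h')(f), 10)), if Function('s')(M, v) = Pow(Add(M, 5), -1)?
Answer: Rational(-1638, 5) ≈ -327.60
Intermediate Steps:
Function('s')(M, v) = Pow(Add(5, M), -1)
Mul(Mul(26, -63), Function('s')(Function('h')(f), 10)) = Mul(Mul(26, -63), Pow(Add(5, Pow(0, 2)), -1)) = Mul(-1638, Pow(Add(5, 0), -1)) = Mul(-1638, Pow(5, -1)) = Mul(-1638, Rational(1, 5)) = Rational(-1638, 5)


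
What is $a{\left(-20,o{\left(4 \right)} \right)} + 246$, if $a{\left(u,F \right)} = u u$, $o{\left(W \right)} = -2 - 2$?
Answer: $646$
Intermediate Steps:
$o{\left(W \right)} = -4$ ($o{\left(W \right)} = -2 - 2 = -4$)
$a{\left(u,F \right)} = u^{2}$
$a{\left(-20,o{\left(4 \right)} \right)} + 246 = \left(-20\right)^{2} + 246 = 400 + 246 = 646$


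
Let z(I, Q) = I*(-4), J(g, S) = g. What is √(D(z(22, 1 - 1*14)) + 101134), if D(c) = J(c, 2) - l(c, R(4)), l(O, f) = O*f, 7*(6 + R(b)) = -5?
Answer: √4922302/7 ≈ 316.95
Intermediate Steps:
R(b) = -47/7 (R(b) = -6 + (⅐)*(-5) = -6 - 5/7 = -47/7)
z(I, Q) = -4*I
D(c) = 54*c/7 (D(c) = c - c*(-47)/7 = c - (-47)*c/7 = c + 47*c/7 = 54*c/7)
√(D(z(22, 1 - 1*14)) + 101134) = √(54*(-4*22)/7 + 101134) = √((54/7)*(-88) + 101134) = √(-4752/7 + 101134) = √(703186/7) = √4922302/7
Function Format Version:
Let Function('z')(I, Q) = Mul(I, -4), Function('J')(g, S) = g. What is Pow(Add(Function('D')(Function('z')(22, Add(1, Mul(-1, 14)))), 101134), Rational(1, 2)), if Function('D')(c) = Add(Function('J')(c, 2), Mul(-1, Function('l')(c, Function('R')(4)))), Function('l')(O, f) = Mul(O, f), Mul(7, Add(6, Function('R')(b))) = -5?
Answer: Mul(Rational(1, 7), Pow(4922302, Rational(1, 2))) ≈ 316.95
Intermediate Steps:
Function('R')(b) = Rational(-47, 7) (Function('R')(b) = Add(-6, Mul(Rational(1, 7), -5)) = Add(-6, Rational(-5, 7)) = Rational(-47, 7))
Function('z')(I, Q) = Mul(-4, I)
Function('D')(c) = Mul(Rational(54, 7), c) (Function('D')(c) = Add(c, Mul(-1, Mul(c, Rational(-47, 7)))) = Add(c, Mul(-1, Mul(Rational(-47, 7), c))) = Add(c, Mul(Rational(47, 7), c)) = Mul(Rational(54, 7), c))
Pow(Add(Function('D')(Function('z')(22, Add(1, Mul(-1, 14)))), 101134), Rational(1, 2)) = Pow(Add(Mul(Rational(54, 7), Mul(-4, 22)), 101134), Rational(1, 2)) = Pow(Add(Mul(Rational(54, 7), -88), 101134), Rational(1, 2)) = Pow(Add(Rational(-4752, 7), 101134), Rational(1, 2)) = Pow(Rational(703186, 7), Rational(1, 2)) = Mul(Rational(1, 7), Pow(4922302, Rational(1, 2)))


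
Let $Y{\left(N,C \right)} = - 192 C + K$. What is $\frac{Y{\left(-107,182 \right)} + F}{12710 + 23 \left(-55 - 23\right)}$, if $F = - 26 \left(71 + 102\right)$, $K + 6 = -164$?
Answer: $- \frac{9903}{2729} \approx -3.6288$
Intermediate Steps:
$K = -170$ ($K = -6 - 164 = -170$)
$Y{\left(N,C \right)} = -170 - 192 C$ ($Y{\left(N,C \right)} = - 192 C - 170 = -170 - 192 C$)
$F = -4498$ ($F = \left(-26\right) 173 = -4498$)
$\frac{Y{\left(-107,182 \right)} + F}{12710 + 23 \left(-55 - 23\right)} = \frac{\left(-170 - 34944\right) - 4498}{12710 + 23 \left(-55 - 23\right)} = \frac{\left(-170 - 34944\right) - 4498}{12710 + 23 \left(-78\right)} = \frac{-35114 - 4498}{12710 - 1794} = - \frac{39612}{10916} = \left(-39612\right) \frac{1}{10916} = - \frac{9903}{2729}$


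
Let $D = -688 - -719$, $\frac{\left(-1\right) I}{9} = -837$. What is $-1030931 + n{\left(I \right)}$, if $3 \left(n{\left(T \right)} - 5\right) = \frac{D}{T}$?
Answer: $- \frac{751545053}{729} \approx -1.0309 \cdot 10^{6}$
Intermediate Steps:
$I = 7533$ ($I = \left(-9\right) \left(-837\right) = 7533$)
$D = 31$ ($D = -688 + 719 = 31$)
$n{\left(T \right)} = 5 + \frac{31}{3 T}$ ($n{\left(T \right)} = 5 + \frac{31 \frac{1}{T}}{3} = 5 + \frac{31}{3 T}$)
$-1030931 + n{\left(I \right)} = -1030931 + \left(5 + \frac{31}{3 \cdot 7533}\right) = -1030931 + \left(5 + \frac{31}{3} \cdot \frac{1}{7533}\right) = -1030931 + \left(5 + \frac{1}{729}\right) = -1030931 + \frac{3646}{729} = - \frac{751545053}{729}$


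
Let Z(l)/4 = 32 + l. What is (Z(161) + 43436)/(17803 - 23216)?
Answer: -44208/5413 ≈ -8.1670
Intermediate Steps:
Z(l) = 128 + 4*l (Z(l) = 4*(32 + l) = 128 + 4*l)
(Z(161) + 43436)/(17803 - 23216) = ((128 + 4*161) + 43436)/(17803 - 23216) = ((128 + 644) + 43436)/(-5413) = (772 + 43436)*(-1/5413) = 44208*(-1/5413) = -44208/5413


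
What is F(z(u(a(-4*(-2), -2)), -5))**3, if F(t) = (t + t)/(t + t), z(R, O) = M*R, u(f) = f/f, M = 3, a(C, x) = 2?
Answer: 1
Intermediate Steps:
u(f) = 1
z(R, O) = 3*R
F(t) = 1 (F(t) = (2*t)/((2*t)) = (2*t)*(1/(2*t)) = 1)
F(z(u(a(-4*(-2), -2)), -5))**3 = 1**3 = 1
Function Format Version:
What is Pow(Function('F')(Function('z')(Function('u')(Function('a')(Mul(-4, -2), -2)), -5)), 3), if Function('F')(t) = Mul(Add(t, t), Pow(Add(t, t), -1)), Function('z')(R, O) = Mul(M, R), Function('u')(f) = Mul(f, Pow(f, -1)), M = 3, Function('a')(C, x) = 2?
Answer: 1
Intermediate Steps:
Function('u')(f) = 1
Function('z')(R, O) = Mul(3, R)
Function('F')(t) = 1 (Function('F')(t) = Mul(Mul(2, t), Pow(Mul(2, t), -1)) = Mul(Mul(2, t), Mul(Rational(1, 2), Pow(t, -1))) = 1)
Pow(Function('F')(Function('z')(Function('u')(Function('a')(Mul(-4, -2), -2)), -5)), 3) = Pow(1, 3) = 1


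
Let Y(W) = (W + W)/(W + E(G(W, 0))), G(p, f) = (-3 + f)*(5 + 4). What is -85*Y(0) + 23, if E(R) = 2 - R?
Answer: 23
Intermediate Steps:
G(p, f) = -27 + 9*f (G(p, f) = (-3 + f)*9 = -27 + 9*f)
Y(W) = 2*W/(29 + W) (Y(W) = (W + W)/(W + (2 - (-27 + 9*0))) = (2*W)/(W + (2 - (-27 + 0))) = (2*W)/(W + (2 - 1*(-27))) = (2*W)/(W + (2 + 27)) = (2*W)/(W + 29) = (2*W)/(29 + W) = 2*W/(29 + W))
-85*Y(0) + 23 = -170*0/(29 + 0) + 23 = -170*0/29 + 23 = -85*0 + 23 = 0 + 23 = 23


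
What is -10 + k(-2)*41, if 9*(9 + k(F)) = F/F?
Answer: -3370/9 ≈ -374.44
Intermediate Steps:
k(F) = -80/9 (k(F) = -9 + (F/F)/9 = -9 + (1/9)*1 = -9 + 1/9 = -80/9)
-10 + k(-2)*41 = -10 - 80/9*41 = -10 - 3280/9 = -3370/9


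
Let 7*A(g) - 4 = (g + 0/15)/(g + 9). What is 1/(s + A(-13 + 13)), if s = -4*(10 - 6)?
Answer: -7/108 ≈ -0.064815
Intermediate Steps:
A(g) = 4/7 + g/(7*(9 + g)) (A(g) = 4/7 + ((g + 0/15)/(g + 9))/7 = 4/7 + ((g + 0*(1/15))/(9 + g))/7 = 4/7 + ((g + 0)/(9 + g))/7 = 4/7 + (g/(9 + g))/7 = 4/7 + g/(7*(9 + g)))
s = -16 (s = -4*4 = -16)
1/(s + A(-13 + 13)) = 1/(-16 + (36 + 5*(-13 + 13))/(7*(9 + (-13 + 13)))) = 1/(-16 + (36 + 5*0)/(7*(9 + 0))) = 1/(-16 + (⅐)*(36 + 0)/9) = 1/(-16 + (⅐)*(⅑)*36) = 1/(-16 + 4/7) = 1/(-108/7) = -7/108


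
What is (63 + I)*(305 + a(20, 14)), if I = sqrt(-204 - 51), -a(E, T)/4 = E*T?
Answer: -51345 - 815*I*sqrt(255) ≈ -51345.0 - 13015.0*I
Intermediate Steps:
a(E, T) = -4*E*T
I = I*sqrt(255) (I = sqrt(-255) = I*sqrt(255) ≈ 15.969*I)
(63 + I)*(305 + a(20, 14)) = (63 + I*sqrt(255))*(305 - 4*20*14) = (63 + I*sqrt(255))*(305 - 1120) = (63 + I*sqrt(255))*(-815) = -51345 - 815*I*sqrt(255)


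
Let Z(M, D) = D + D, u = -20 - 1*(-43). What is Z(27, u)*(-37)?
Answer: -1702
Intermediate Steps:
u = 23 (u = -20 + 43 = 23)
Z(M, D) = 2*D
Z(27, u)*(-37) = (2*23)*(-37) = 46*(-37) = -1702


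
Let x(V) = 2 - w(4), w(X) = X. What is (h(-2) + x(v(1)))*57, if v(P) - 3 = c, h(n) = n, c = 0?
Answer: -228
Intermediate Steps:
v(P) = 3 (v(P) = 3 + 0 = 3)
x(V) = -2 (x(V) = 2 - 1*4 = 2 - 4 = -2)
(h(-2) + x(v(1)))*57 = (-2 - 2)*57 = -4*57 = -228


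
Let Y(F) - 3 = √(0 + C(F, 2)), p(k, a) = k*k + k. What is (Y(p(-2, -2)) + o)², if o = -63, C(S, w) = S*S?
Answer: 3364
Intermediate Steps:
C(S, w) = S²
p(k, a) = k + k² (p(k, a) = k² + k = k + k²)
Y(F) = 3 + √(F²) (Y(F) = 3 + √(0 + F²) = 3 + √(F²))
(Y(p(-2, -2)) + o)² = ((3 + √((-2*(1 - 2))²)) - 63)² = ((3 + √((-2*(-1))²)) - 63)² = ((3 + √(2²)) - 63)² = ((3 + √4) - 63)² = ((3 + 2) - 63)² = (5 - 63)² = (-58)² = 3364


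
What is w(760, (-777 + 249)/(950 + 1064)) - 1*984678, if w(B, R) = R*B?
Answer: -52198494/53 ≈ -9.8488e+5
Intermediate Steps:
w(B, R) = B*R
w(760, (-777 + 249)/(950 + 1064)) - 1*984678 = 760*((-777 + 249)/(950 + 1064)) - 1*984678 = 760*(-528/2014) - 984678 = 760*(-528*1/2014) - 984678 = 760*(-264/1007) - 984678 = -10560/53 - 984678 = -52198494/53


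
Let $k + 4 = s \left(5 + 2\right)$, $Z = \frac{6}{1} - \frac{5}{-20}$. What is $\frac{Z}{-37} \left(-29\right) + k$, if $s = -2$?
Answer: $- \frac{1939}{148} \approx -13.101$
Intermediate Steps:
$Z = \frac{25}{4}$ ($Z = 6 \cdot 1 - - \frac{1}{4} = 6 + \frac{1}{4} = \frac{25}{4} \approx 6.25$)
$k = -18$ ($k = -4 - 2 \left(5 + 2\right) = -4 - 14 = -18$)
$\frac{Z}{-37} \left(-29\right) + k = \frac{25}{4 \left(-37\right)} \left(-29\right) - 18 = \frac{25}{4} \left(- \frac{1}{37}\right) \left(-29\right) - 18 = \left(- \frac{25}{148}\right) \left(-29\right) - 18 = \frac{725}{148} - 18 = - \frac{1939}{148}$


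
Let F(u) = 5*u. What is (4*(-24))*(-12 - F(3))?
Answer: 2592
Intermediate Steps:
(4*(-24))*(-12 - F(3)) = (4*(-24))*(-12 - 5*3) = -96*(-12 - 1*15) = -96*(-12 - 15) = -96*(-27) = 2592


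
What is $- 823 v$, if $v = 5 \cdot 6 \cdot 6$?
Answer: $-148140$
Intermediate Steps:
$v = 180$ ($v = 30 \cdot 6 = 180$)
$- 823 v = \left(-823\right) 180 = -148140$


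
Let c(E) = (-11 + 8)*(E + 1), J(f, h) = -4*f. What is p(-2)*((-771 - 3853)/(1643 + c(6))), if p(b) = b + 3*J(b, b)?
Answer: -50864/811 ≈ -62.718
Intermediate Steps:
c(E) = -3 - 3*E (c(E) = -3*(1 + E) = -3 - 3*E)
p(b) = -11*b (p(b) = b + 3*(-4*b) = b - 12*b = -11*b)
p(-2)*((-771 - 3853)/(1643 + c(6))) = (-11*(-2))*((-771 - 3853)/(1643 + (-3 - 3*6))) = 22*(-4624/(1643 + (-3 - 18))) = 22*(-4624/(1643 - 21)) = 22*(-4624/1622) = 22*(-4624*1/1622) = 22*(-2312/811) = -50864/811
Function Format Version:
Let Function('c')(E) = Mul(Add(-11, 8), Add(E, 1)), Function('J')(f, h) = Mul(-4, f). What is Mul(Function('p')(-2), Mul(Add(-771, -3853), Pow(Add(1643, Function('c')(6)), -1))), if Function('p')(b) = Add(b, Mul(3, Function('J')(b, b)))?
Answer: Rational(-50864, 811) ≈ -62.718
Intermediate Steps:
Function('c')(E) = Add(-3, Mul(-3, E)) (Function('c')(E) = Mul(-3, Add(1, E)) = Add(-3, Mul(-3, E)))
Function('p')(b) = Mul(-11, b) (Function('p')(b) = Add(b, Mul(3, Mul(-4, b))) = Add(b, Mul(-12, b)) = Mul(-11, b))
Mul(Function('p')(-2), Mul(Add(-771, -3853), Pow(Add(1643, Function('c')(6)), -1))) = Mul(Mul(-11, -2), Mul(Add(-771, -3853), Pow(Add(1643, Add(-3, Mul(-3, 6))), -1))) = Mul(22, Mul(-4624, Pow(Add(1643, Add(-3, -18)), -1))) = Mul(22, Mul(-4624, Pow(Add(1643, -21), -1))) = Mul(22, Mul(-4624, Pow(1622, -1))) = Mul(22, Mul(-4624, Rational(1, 1622))) = Mul(22, Rational(-2312, 811)) = Rational(-50864, 811)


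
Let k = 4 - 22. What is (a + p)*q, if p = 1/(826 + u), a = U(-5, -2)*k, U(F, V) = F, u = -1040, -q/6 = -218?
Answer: 12595386/107 ≈ 1.1771e+5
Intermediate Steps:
q = 1308 (q = -6*(-218) = 1308)
k = -18
a = 90 (a = -5*(-18) = 90)
p = -1/214 (p = 1/(826 - 1040) = 1/(-214) = -1/214 ≈ -0.0046729)
(a + p)*q = (90 - 1/214)*1308 = (19259/214)*1308 = 12595386/107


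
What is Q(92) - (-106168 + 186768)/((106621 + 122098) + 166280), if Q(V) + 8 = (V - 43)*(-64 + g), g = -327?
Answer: -7571026433/394999 ≈ -19167.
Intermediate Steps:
Q(V) = 16805 - 391*V (Q(V) = -8 + (V - 43)*(-64 - 327) = -8 + (-43 + V)*(-391) = -8 + (16813 - 391*V) = 16805 - 391*V)
Q(92) - (-106168 + 186768)/((106621 + 122098) + 166280) = (16805 - 391*92) - (-106168 + 186768)/((106621 + 122098) + 166280) = (16805 - 35972) - 80600/(228719 + 166280) = -19167 - 80600/394999 = -7571026433/394999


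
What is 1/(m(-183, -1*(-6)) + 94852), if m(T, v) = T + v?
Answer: 1/94675 ≈ 1.0562e-5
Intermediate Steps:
1/(m(-183, -1*(-6)) + 94852) = 1/((-183 - 1*(-6)) + 94852) = 1/((-183 + 6) + 94852) = 1/(-177 + 94852) = 1/94675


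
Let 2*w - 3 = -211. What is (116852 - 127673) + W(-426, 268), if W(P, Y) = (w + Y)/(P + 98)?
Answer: -21643/2 ≈ -10822.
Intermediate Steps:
w = -104 (w = 3/2 + (½)*(-211) = 3/2 - 211/2 = -104)
W(P, Y) = (-104 + Y)/(98 + P) (W(P, Y) = (-104 + Y)/(P + 98) = (-104 + Y)/(98 + P))
(116852 - 127673) + W(-426, 268) = (116852 - 127673) + (-104 + 268)/(98 - 426) = -10821 + 164/(-328) = -10821 - 1/328*164 = -10821 - ½ = -21643/2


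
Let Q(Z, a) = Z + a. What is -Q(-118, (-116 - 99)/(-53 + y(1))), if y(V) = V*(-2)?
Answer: 1255/11 ≈ 114.09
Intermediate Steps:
y(V) = -2*V
-Q(-118, (-116 - 99)/(-53 + y(1))) = -(-118 + (-116 - 99)/(-53 - 2*1)) = -(-118 - 215/(-53 - 2)) = -(-118 - 215/(-55)) = -(-118 - 215*(-1/55)) = -(-118 + 43/11) = -1*(-1255/11) = 1255/11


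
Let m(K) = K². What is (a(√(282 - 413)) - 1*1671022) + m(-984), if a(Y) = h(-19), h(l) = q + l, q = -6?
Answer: -702791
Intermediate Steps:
h(l) = -6 + l
a(Y) = -25 (a(Y) = -6 - 19 = -25)
(a(√(282 - 413)) - 1*1671022) + m(-984) = (-25 - 1*1671022) + (-984)² = (-25 - 1671022) + 968256 = -1671047 + 968256 = -702791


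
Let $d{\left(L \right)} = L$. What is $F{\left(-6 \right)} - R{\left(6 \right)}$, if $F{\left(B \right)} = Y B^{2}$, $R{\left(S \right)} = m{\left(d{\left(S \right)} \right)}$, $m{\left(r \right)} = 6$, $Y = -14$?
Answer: $-510$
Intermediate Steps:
$R{\left(S \right)} = 6$
$F{\left(B \right)} = - 14 B^{2}$
$F{\left(-6 \right)} - R{\left(6 \right)} = - 14 \left(-6\right)^{2} - 6 = \left(-14\right) 36 - 6 = -504 - 6 = -510$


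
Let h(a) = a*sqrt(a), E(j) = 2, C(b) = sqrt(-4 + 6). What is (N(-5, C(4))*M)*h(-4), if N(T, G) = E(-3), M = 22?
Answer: -352*I ≈ -352.0*I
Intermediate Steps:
C(b) = sqrt(2)
N(T, G) = 2
h(a) = a**(3/2)
(N(-5, C(4))*M)*h(-4) = (2*22)*(-4)**(3/2) = 44*(-8*I) = -352*I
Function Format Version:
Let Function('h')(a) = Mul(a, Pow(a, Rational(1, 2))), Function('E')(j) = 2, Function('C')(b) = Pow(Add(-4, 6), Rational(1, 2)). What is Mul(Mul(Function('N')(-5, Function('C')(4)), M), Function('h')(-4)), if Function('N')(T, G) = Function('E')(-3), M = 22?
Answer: Mul(-352, I) ≈ Mul(-352.00, I)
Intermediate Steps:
Function('C')(b) = Pow(2, Rational(1, 2))
Function('N')(T, G) = 2
Function('h')(a) = Pow(a, Rational(3, 2))
Mul(Mul(Function('N')(-5, Function('C')(4)), M), Function('h')(-4)) = Mul(Mul(2, 22), Pow(-4, Rational(3, 2))) = Mul(44, Mul(-8, I)) = Mul(-352, I)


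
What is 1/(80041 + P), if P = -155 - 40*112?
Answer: 1/75406 ≈ 1.3262e-5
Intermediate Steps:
P = -4635 (P = -155 - 4480 = -4635)
1/(80041 + P) = 1/(80041 - 4635) = 1/75406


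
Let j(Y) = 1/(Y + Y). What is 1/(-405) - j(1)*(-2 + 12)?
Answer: -2026/405 ≈ -5.0025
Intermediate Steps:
j(Y) = 1/(2*Y)
1/(-405) - j(1)*(-2 + 12) = 1/(-405) - (½)/1*(-2 + 12) = -1/405 - (½)*1*10 = -1/405 - 10/2 = -1/405 - 1*5 = -1/405 - 5 = -2026/405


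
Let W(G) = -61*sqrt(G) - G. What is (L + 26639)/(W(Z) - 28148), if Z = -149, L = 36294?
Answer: -28886247/12860630 + 62933*I*sqrt(149)/12860630 ≈ -2.2461 + 0.059732*I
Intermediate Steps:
W(G) = -G - 61*sqrt(G)
(L + 26639)/(W(Z) - 28148) = (36294 + 26639)/((-1*(-149) - 61*I*sqrt(149)) - 28148) = 62933/((149 - 61*I*sqrt(149)) - 28148) = 62933/(-27999 - 61*I*sqrt(149))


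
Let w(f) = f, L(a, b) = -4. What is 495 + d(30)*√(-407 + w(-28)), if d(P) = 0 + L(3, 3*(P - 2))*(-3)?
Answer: 495 + 12*I*√435 ≈ 495.0 + 250.28*I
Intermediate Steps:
d(P) = 12 (d(P) = 0 - 4*(-3) = 0 + 12 = 12)
495 + d(30)*√(-407 + w(-28)) = 495 + 12*√(-407 - 28) = 495 + 12*√(-435) = 495 + 12*(I*√435) = 495 + 12*I*√435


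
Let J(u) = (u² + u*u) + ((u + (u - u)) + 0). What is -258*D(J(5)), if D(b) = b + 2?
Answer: -14706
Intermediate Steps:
J(u) = u + 2*u² (J(u) = (u² + u²) + ((u + 0) + 0) = 2*u² + (u + 0) = 2*u² + u = u + 2*u²)
D(b) = 2 + b
-258*D(J(5)) = -258*(2 + 5*(1 + 2*5)) = -258*(2 + 5*(1 + 10)) = -258*(2 + 5*11) = -258*(2 + 55) = -258*57 = -14706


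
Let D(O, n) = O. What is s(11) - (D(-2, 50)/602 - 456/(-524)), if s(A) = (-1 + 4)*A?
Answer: 1267040/39431 ≈ 32.133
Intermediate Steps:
s(A) = 3*A
s(11) - (D(-2, 50)/602 - 456/(-524)) = 3*11 - (-2/602 - 456/(-524)) = 33 - (-2*1/602 - 456*(-1/524)) = 33 - (-1/301 + 114/131) = 33 - 1*34183/39431 = 33 - 34183/39431 = 1267040/39431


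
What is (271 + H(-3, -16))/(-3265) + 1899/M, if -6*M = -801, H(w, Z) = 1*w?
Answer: 4109638/290585 ≈ 14.143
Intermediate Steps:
H(w, Z) = w
M = 267/2 (M = -⅙*(-801) = 267/2 ≈ 133.50)
(271 + H(-3, -16))/(-3265) + 1899/M = (271 - 3)/(-3265) + 1899/(267/2) = 268*(-1/3265) + 1899*(2/267) = -268/3265 + 1266/89 = 4109638/290585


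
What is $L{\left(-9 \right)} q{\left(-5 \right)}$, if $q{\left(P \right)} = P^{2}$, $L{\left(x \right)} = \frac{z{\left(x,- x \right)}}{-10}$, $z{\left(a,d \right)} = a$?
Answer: $\frac{45}{2} \approx 22.5$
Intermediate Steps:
$L{\left(x \right)} = - \frac{x}{10}$ ($L{\left(x \right)} = \frac{x}{-10} = x \left(- \frac{1}{10}\right) = - \frac{x}{10}$)
$L{\left(-9 \right)} q{\left(-5 \right)} = \left(- \frac{1}{10}\right) \left(-9\right) \left(-5\right)^{2} = \frac{9}{10} \cdot 25 = \frac{45}{2}$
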